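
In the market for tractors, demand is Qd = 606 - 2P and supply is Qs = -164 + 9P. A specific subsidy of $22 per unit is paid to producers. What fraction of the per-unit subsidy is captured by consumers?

Pre-subsidy: 606 - 2P = -164 + 9P gives P* = 70, Q* = 466.
With the subsidy, sellers receive Ps = Pb + 22 for each unit, where Pb is the price buyers pay.
Supply in terms of Pb becomes Qs = -164 + 9(Pb + 22) = 34 + 9Pb. Setting this equal to demand: 606 - 2Pb = 34 + 9Pb, so Pb = 52.
Sellers receive Ps = 52 + 22 = 74; Q' = 606 − 2·52 = 502.
Buyers' price falls by P* − Pb = 70 − 52 = 18; sellers' price rises by Ps − P* = 74 − 70 = 4.
So consumers capture 18/22 = 9/11 of each unit of subsidy.

Consumer share = 9/11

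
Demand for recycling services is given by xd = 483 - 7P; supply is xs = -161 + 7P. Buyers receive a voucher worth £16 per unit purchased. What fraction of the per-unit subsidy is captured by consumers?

Consumer share = 0.5

Pre-subsidy: 483 - 7P = -161 + 7P gives P* = 46, x* = 161.
With the rebate, buyers effectively pay Pb = Ps − 16, where Ps is the price sellers receive.
Demand in terms of Ps becomes xd = 483 − 7(Ps − 16) = 595 - 7Ps. Setting this equal to supply: 595 - 7Ps = -161 + 7Ps, so Ps = 54.
Buyers pay Pb = 54 − 16 = 38; x' = -161 + 7·54 = 217.
Buyers' price falls by P* − Pb = 46 − 38 = 8; sellers' price rises by Ps − P* = 54 − 46 = 8.
So consumers capture 8/16 = 0.5 of each unit of subsidy.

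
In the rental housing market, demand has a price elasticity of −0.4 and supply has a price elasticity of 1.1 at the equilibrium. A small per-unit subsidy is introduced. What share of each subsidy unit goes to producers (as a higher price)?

Producer share = 4/15

For a small subsidy around the equilibrium, the benefit split depends on the relative slopes, which at a point are proportional to the elasticities.
Buyer share = εs/(εs + |εd|) = 1.1/(1.1 + 0.4) = 11/15; seller share = |εd|/(εs + |εd|) = 4/15.
So producers capture 4/15 of the subsidy.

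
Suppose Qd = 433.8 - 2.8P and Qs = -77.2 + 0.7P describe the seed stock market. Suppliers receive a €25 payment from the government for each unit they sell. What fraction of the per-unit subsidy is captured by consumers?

Pre-subsidy: 433.8 - 2.8P = -77.2 + 0.7P gives P* = 146, Q* = 25.
With the subsidy, sellers receive Ps = Pb + 25 for each unit, where Pb is the price buyers pay.
Supply in terms of Pb becomes Qs = -77.2 + 0.7(Pb + 25) = -59.7 + 0.7Pb. Setting this equal to demand: 433.8 - 2.8Pb = -59.7 + 0.7Pb, so Pb = 141.
Sellers receive Ps = 141 + 25 = 166; Q' = 433.8 − 2.8·141 = 39.
Buyers' price falls by P* − Pb = 146 − 141 = 5; sellers' price rises by Ps − P* = 166 − 146 = 20.
So consumers capture 5/25 = 0.2 of each unit of subsidy.

Consumer share = 0.2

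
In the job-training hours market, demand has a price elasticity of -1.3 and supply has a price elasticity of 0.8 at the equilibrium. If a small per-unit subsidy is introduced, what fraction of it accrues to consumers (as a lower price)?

For a small subsidy around the equilibrium, the benefit split depends on the relative slopes, which at a point are proportional to the elasticities.
Buyer share = εs/(εs + |εd|) = 0.8/(0.8 + 1.3) = 8/21; seller share = |εd|/(εs + |εd|) = 13/21.

Consumer share = 8/21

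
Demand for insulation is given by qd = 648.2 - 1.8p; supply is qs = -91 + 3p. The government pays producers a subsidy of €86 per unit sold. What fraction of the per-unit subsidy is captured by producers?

Pre-subsidy: 648.2 - 1.8p = -91 + 3p gives p* = 154, q* = 371.
With the subsidy, sellers receive ps = pb + 86 for each unit, where pb is the price buyers pay.
Supply in terms of pb becomes qs = -91 + 3(pb + 86) = 167 + 3pb. Setting this equal to demand: 648.2 - 1.8pb = 167 + 3pb, so pb = 100.25.
Sellers receive ps = 100.25 + 86 = 186.25; q' = 648.2 − 1.8·100.25 = 467.75.
Buyers' price falls by p* − pb = 154 − 100.25 = 53.75; sellers' price rises by ps − p* = 186.25 − 154 = 32.25.
So producers capture 32.25/86 = 0.375 of each unit of subsidy.

Producer share = 0.375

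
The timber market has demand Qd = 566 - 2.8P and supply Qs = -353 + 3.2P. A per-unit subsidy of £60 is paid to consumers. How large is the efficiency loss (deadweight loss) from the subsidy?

Deadweight loss = £2688

Pre-subsidy: 566 - 2.8P = -353 + 3.2P gives P* = 919/6, Q* = 2057/15.
With the rebate, buyers effectively pay Pb = Ps − 60, where Ps is the price sellers receive.
Demand in terms of Ps becomes Qd = 566 − 2.8(Ps − 60) = 734 - 2.8Ps. Setting this equal to supply: 734 - 2.8Ps = -353 + 3.2Ps, so Ps = 1087/6.
Buyers pay Pb = 1087/6 − 60 = 727/6; Q' = -353 + 3.2·(1087/6) = 3401/15.
The subsidy expands output by 3401/15 − 2057/15 = 89.6 past the efficient level; on those units the gap between marginal cost and willingness to pay runs from 0 up to 60.
DWL = ½ × 60 × 89.6 = 2688.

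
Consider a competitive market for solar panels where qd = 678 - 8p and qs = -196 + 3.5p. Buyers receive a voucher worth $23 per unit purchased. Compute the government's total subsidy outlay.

Government cost = $2898

Pre-subsidy: 678 - 8p = -196 + 3.5p gives p* = 76, q* = 70.
With the rebate, buyers effectively pay pb = ps − 23, where ps is the price sellers receive.
Demand in terms of ps becomes qd = 678 − 8(ps − 23) = 862 - 8ps. Setting this equal to supply: 862 - 8ps = -196 + 3.5ps, so ps = 92.
Buyers pay pb = 92 − 23 = 69; q' = -196 + 3.5·92 = 126.
Government outlay = subsidy × quantity = 23 × 126 = 2898.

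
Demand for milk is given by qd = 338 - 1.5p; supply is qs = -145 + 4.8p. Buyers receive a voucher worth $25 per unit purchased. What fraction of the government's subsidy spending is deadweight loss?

DWL / government spending = 100/1761

Pre-subsidy: 338 - 1.5p = -145 + 4.8p gives p* = 230/3, q* = 223.
With the rebate, buyers effectively pay pb = ps − 25, where ps is the price sellers receive.
Demand in terms of ps becomes qd = 338 − 1.5(ps − 25) = 375.5 - 1.5ps. Setting this equal to supply: 375.5 - 1.5ps = -145 + 4.8ps, so ps = 1735/21.
Buyers pay pb = 1735/21 − 25 = 1210/21; q' = -145 + 4.8·(1735/21) = 1761/7.
ΔCS = ½(223 + 1761/7)(230/3 − 1210/21) = 664400/147; ΔPS = ½(223 + 1761/7)(1735/21 − 230/3) = 207625/147.
Government spending = 25 × 1761/7 = 44025/7.
DWL = ½ × 25 × (1761/7 − 223) = 2500/7; fraction = (2500/7) / (44025/7) = 100/1761.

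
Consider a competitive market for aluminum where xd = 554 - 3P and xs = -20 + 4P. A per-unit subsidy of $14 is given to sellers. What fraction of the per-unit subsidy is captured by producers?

Pre-subsidy: 554 - 3P = -20 + 4P gives P* = 82, x* = 308.
With the subsidy, sellers receive Ps = Pb + 14 for each unit, where Pb is the price buyers pay.
Supply in terms of Pb becomes xs = -20 + 4(Pb + 14) = 36 + 4Pb. Setting this equal to demand: 554 - 3Pb = 36 + 4Pb, so Pb = 74.
Sellers receive Ps = 74 + 14 = 88; x' = 554 − 3·74 = 332.
Buyers' price falls by P* − Pb = 82 − 74 = 8; sellers' price rises by Ps − P* = 88 − 82 = 6.
So producers capture 6/14 = 3/7 of each unit of subsidy.

Producer share = 3/7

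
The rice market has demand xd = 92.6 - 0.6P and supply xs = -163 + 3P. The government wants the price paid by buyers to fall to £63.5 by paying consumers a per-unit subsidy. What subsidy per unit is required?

At a buyer price of 63.5, quantity demanded is 92.6 − 0.6·63.5 = 54.5.
Sellers supply 54.5 only when they receive Ps with -163 + 3·Ps = 54.5, i.e. Ps = 72.5.
s = Ps − Pb = 72.5 − 63.5 = 9.

Required subsidy s = £9 per unit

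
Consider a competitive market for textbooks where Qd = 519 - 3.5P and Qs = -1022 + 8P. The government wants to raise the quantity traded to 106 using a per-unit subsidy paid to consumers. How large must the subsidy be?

At Q = 106, invert demand for the buyer price: Pb = (519 − 106)/3.5 = 118; invert supply for the seller price: Ps = (106 − (-1022))/8 = 141.
The subsidy must fill the gap: s = Ps − Pb = 141 − 118 = 23.

Required subsidy s = 23 per unit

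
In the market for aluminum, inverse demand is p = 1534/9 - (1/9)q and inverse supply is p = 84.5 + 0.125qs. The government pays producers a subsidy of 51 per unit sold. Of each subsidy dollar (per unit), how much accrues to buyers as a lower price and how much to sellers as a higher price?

Pre-subsidy: 1534/9 - (1/9)q = 84.5 + 0.125q gives q* = 364 and p* = 130.
With the subsidy, sellers receive ps = pb + 51 for each unit, where pb is the price buyers pay.
On the curves, pb = 1534/9 - (1/9)q and ps = 84.5 + 0.125q; the wedge ps − pb = 51 gives 84.5 + 0.125q − (1534/9 - (1/9)q) = 51, so q' = 580.
Then pb = 1534/9 − (1/9)·580 = 106 and ps = 84.5 + 0.125·580 = 157.
Buyers' price falls by p* − pb = 130 − 106 = 24; sellers' price rises by ps − p* = 157 − 130 = 27.

Buyers gain 24 per unit; sellers gain 27 per unit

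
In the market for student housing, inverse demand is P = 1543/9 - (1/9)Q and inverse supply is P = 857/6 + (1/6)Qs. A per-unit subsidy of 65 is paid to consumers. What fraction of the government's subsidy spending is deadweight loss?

DWL / government spending = 117/337

Pre-subsidy: 1543/9 - (1/9)Q = 857/6 + (1/6)Q gives Q* = 103 and P* = 160.
With the rebate, buyers effectively pay Pb = Ps − 65, where Ps is the price sellers receive.
On the curves, Pb = 1543/9 - (1/9)Q and Ps = 857/6 + (1/6)Q; the wedge Ps − Pb = 65 gives 857/6 + (1/6)Q − (1543/9 - (1/9)Q) = 65, so Q' = 337.
Then Pb = 1543/9 − (1/9)·337 = 134 and Ps = 857/6 + (1/6)·337 = 199.
ΔCS = ½(103 + 337)(160 − 134) = 5720; ΔPS = ½(103 + 337)(199 − 160) = 8580.
Government spending = 65 × 337 = 21905.
DWL = ½ × 65 × (337 − 103) = 7605; fraction = 7605 / 21905 = 117/337.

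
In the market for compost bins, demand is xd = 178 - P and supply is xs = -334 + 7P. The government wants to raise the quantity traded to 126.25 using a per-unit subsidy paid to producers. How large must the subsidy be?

Required subsidy s = 14 per unit

At x = 126.25, invert demand for the buyer price: Pb = (178 − 126.25)/1 = 51.75; invert supply for the seller price: Ps = (126.25 − (-334))/7 = 65.75.
The subsidy must fill the gap: s = Ps − Pb = 65.75 − 51.75 = 14.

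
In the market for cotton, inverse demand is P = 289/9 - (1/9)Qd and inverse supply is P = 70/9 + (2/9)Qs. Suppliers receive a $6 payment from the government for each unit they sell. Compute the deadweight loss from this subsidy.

Deadweight loss = $54

Pre-subsidy: 289/9 - (1/9)Q = 70/9 + (2/9)Q gives Q* = 73 and P* = 24.
With the subsidy, sellers receive Ps = Pb + 6 for each unit, where Pb is the price buyers pay.
On the curves, Pb = 289/9 - (1/9)Q and Ps = 70/9 + (2/9)Q; the wedge Ps − Pb = 6 gives 70/9 + (2/9)Q − (289/9 - (1/9)Q) = 6, so Q' = 91.
Then Pb = 289/9 − (1/9)·91 = 22 and Ps = 70/9 + (2/9)·91 = 28.
The subsidy expands output by 91 − 73 = 18 past the efficient level; on those units the gap between marginal cost and willingness to pay runs from 0 up to 6.
DWL = ½ × 6 × 18 = 54.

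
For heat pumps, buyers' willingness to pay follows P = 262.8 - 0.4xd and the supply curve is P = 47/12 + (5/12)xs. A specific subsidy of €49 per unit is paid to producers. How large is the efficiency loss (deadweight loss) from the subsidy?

Deadweight loss = €1470

Pre-subsidy: 262.8 - 0.4x = 47/12 + (5/12)x gives x* = 317 and P* = 136.
With the subsidy, sellers receive Ps = Pb + 49 for each unit, where Pb is the price buyers pay.
On the curves, Pb = 262.8 - 0.4x and Ps = 47/12 + (5/12)x; the wedge Ps − Pb = 49 gives 47/12 + (5/12)x − (262.8 - 0.4x) = 49, so x' = 377.
Then Pb = 262.8 − 0.4·377 = 112 and Ps = 47/12 + (5/12)·377 = 161.
The subsidy expands output by 377 − 317 = 60 past the efficient level; on those units the gap between marginal cost and willingness to pay runs from 0 up to 49.
DWL = ½ × 49 × 60 = 1470.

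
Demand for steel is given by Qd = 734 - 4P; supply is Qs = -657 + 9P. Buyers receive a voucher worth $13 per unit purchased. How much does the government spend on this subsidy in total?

Government cost = $4446

Pre-subsidy: 734 - 4P = -657 + 9P gives P* = 107, Q* = 306.
With the rebate, buyers effectively pay Pb = Ps − 13, where Ps is the price sellers receive.
Demand in terms of Ps becomes Qd = 734 − 4(Ps − 13) = 786 - 4Ps. Setting this equal to supply: 786 - 4Ps = -657 + 9Ps, so Ps = 111.
Buyers pay Pb = 111 − 13 = 98; Q' = -657 + 9·111 = 342.
Government outlay = subsidy × quantity = 13 × 342 = 4446.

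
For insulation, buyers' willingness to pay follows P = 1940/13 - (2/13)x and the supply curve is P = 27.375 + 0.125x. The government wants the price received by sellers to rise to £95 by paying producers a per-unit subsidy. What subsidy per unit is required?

At a seller price of 95, quantity supplied is -219 + 8·95 = 541.
Buyers absorb 541 only when they pay Pb = 1940/13 − (2/13)·541 = 66.
s = Ps − Pb = 95 − 66 = 29.

Required subsidy s = £29 per unit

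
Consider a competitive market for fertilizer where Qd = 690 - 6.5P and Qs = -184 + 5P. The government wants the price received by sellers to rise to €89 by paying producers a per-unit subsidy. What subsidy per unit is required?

Required subsidy s = €23 per unit

At a seller price of 89, quantity supplied is -184 + 5·89 = 261.
Buyers absorb 261 only when they pay Pb with 690 − 6.5·Pb = 261, i.e. Pb = 66.
s = Ps − Pb = 89 − 66 = 23.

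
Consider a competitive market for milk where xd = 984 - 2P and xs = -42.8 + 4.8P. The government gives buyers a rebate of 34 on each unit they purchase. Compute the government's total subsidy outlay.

Pre-subsidy: 984 - 2P = -42.8 + 4.8P gives P* = 151, x* = 682.
With the rebate, buyers effectively pay Pb = Ps − 34, where Ps is the price sellers receive.
Demand in terms of Ps becomes xd = 984 − 2(Ps − 34) = 1052 - 2Ps. Setting this equal to supply: 1052 - 2Ps = -42.8 + 4.8Ps, so Ps = 161.
Buyers pay Pb = 161 − 34 = 127; x' = -42.8 + 4.8·161 = 730.
Government outlay = subsidy × quantity = 34 × 730 = 24820.

Government cost = 24820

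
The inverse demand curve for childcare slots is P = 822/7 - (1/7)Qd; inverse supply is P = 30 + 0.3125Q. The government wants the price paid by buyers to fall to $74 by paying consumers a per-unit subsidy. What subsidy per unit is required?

At a buyer price of 74, quantity demanded is 822 − 7·74 = 304.
Sellers supply 304 only when they receive Ps = 30 + 0.3125·304 = 125.
s = Ps − Pb = 125 − 74 = 51.

Required subsidy s = $51 per unit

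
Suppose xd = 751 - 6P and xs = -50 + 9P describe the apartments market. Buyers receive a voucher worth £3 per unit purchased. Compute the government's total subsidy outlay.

Pre-subsidy: 751 - 6P = -50 + 9P gives P* = 53.4, x* = 430.6.
With the rebate, buyers effectively pay Pb = Ps − 3, where Ps is the price sellers receive.
Demand in terms of Ps becomes xd = 751 − 6(Ps − 3) = 769 - 6Ps. Setting this equal to supply: 769 - 6Ps = -50 + 9Ps, so Ps = 54.6.
Buyers pay Pb = 54.6 − 3 = 51.6; x' = -50 + 9·54.6 = 441.4.
Government outlay = subsidy × quantity = 3 × 441.4 = 1324.2.

Government cost = £1324.2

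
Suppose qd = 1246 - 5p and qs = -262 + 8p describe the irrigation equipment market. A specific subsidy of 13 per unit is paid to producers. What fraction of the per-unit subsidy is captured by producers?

Producer share = 5/13

Pre-subsidy: 1246 - 5p = -262 + 8p gives p* = 116, q* = 666.
With the subsidy, sellers receive ps = pb + 13 for each unit, where pb is the price buyers pay.
Supply in terms of pb becomes qs = -262 + 8(pb + 13) = -158 + 8pb. Setting this equal to demand: 1246 - 5pb = -158 + 8pb, so pb = 108.
Sellers receive ps = 108 + 13 = 121; q' = 1246 − 5·108 = 706.
Buyers' price falls by p* − pb = 116 − 108 = 8; sellers' price rises by ps − p* = 121 − 116 = 5.
So producers capture 5/13 = 5/13 of each unit of subsidy.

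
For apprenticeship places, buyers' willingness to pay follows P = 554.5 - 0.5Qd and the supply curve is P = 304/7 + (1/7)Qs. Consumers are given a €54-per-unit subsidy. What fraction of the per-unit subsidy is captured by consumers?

Consumer share = 7/9

Pre-subsidy: 554.5 - 0.5Q = 304/7 + (1/7)Q gives Q* = 795 and P* = 157.
With the rebate, buyers effectively pay Pb = Ps − 54, where Ps is the price sellers receive.
On the curves, Pb = 554.5 - 0.5Q and Ps = 304/7 + (1/7)Q; the wedge Ps − Pb = 54 gives 304/7 + (1/7)Q − (554.5 - 0.5Q) = 54, so Q' = 879.
Then Pb = 554.5 − 0.5·879 = 115 and Ps = 304/7 + (1/7)·879 = 169.
Buyers' price falls by P* − Pb = 157 − 115 = 42; sellers' price rises by Ps − P* = 169 − 157 = 12.
So consumers capture 42/54 = 7/9 of each unit of subsidy.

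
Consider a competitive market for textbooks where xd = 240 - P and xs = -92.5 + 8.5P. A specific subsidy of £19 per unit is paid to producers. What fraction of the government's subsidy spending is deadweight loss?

Pre-subsidy: 240 - P = -92.5 + 8.5P gives P* = 35, x* = 205.
With the subsidy, sellers receive Ps = Pb + 19 for each unit, where Pb is the price buyers pay.
Supply in terms of Pb becomes xs = -92.5 + 8.5(Pb + 19) = 69 + 8.5Pb. Setting this equal to demand: 240 - Pb = 69 + 8.5Pb, so Pb = 18.
Sellers receive Ps = 18 + 19 = 37; x' = 240 − 1·18 = 222.
ΔCS = ½(205 + 222)(35 − 18) = 3629.5; ΔPS = ½(205 + 222)(37 − 35) = 427.
Government spending = 19 × 222 = 4218.
DWL = ½ × 19 × (222 − 205) = 161.5; fraction = 161.5 / 4218 = 17/444.

DWL / government spending = 17/444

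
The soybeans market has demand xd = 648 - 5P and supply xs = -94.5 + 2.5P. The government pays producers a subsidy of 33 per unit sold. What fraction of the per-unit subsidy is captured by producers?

Producer share = 2/3

Pre-subsidy: 648 - 5P = -94.5 + 2.5P gives P* = 99, x* = 153.
With the subsidy, sellers receive Ps = Pb + 33 for each unit, where Pb is the price buyers pay.
Supply in terms of Pb becomes xs = -94.5 + 2.5(Pb + 33) = -12 + 2.5Pb. Setting this equal to demand: 648 - 5Pb = -12 + 2.5Pb, so Pb = 88.
Sellers receive Ps = 88 + 33 = 121; x' = 648 − 5·88 = 208.
Buyers' price falls by P* − Pb = 99 − 88 = 11; sellers' price rises by Ps − P* = 121 − 99 = 22.
So producers capture 22/33 = 2/3 of each unit of subsidy.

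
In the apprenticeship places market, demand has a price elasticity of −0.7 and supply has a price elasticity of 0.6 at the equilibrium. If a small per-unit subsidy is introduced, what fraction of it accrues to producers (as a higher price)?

For a small subsidy around the equilibrium, the benefit split depends on the relative slopes, which at a point are proportional to the elasticities.
Buyer share = εs/(εs + |εd|) = 0.6/(0.6 + 0.7) = 6/13; seller share = |εd|/(εs + |εd|) = 7/13.
So producers capture 7/13 of the subsidy.

Producer share = 7/13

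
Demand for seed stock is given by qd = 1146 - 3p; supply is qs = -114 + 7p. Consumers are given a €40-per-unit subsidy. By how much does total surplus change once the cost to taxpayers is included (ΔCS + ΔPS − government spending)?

Pre-subsidy: 1146 - 3p = -114 + 7p gives p* = 126, q* = 768.
With the rebate, buyers effectively pay pb = ps − 40, where ps is the price sellers receive.
Demand in terms of ps becomes qd = 1146 − 3(ps − 40) = 1266 - 3ps. Setting this equal to supply: 1266 - 3ps = -114 + 7ps, so ps = 138.
Buyers pay pb = 138 − 40 = 98; q' = -114 + 7·138 = 852.
ΔCS = ½(768 + 852)(126 − 98) = 22680; ΔPS = ½(768 + 852)(138 − 126) = 9720.
Government spending = 40 × 852 = 34080.
Net change = 22680 + 9720 − 34080 = -1680. The loss equals the DWL triangle ½·40·84.

Net change in total surplus = -€1680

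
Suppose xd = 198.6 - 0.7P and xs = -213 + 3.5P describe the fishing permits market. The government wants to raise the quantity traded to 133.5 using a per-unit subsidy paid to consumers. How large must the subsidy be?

At x = 133.5, invert demand for the buyer price: Pb = (198.6 − 133.5)/0.7 = 93; invert supply for the seller price: Ps = (133.5 − (-213))/3.5 = 99.
The subsidy must fill the gap: s = Ps − Pb = 99 − 93 = 6.

Required subsidy s = 6 per unit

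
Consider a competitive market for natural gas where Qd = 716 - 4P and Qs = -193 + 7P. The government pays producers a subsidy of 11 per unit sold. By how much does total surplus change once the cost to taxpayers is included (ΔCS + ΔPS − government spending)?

Pre-subsidy: 716 - 4P = -193 + 7P gives P* = 909/11, Q* = 4240/11.
With the subsidy, sellers receive Ps = Pb + 11 for each unit, where Pb is the price buyers pay.
Supply in terms of Pb becomes Qs = -193 + 7(Pb + 11) = -116 + 7Pb. Setting this equal to demand: 716 - 4Pb = -116 + 7Pb, so Pb = 832/11.
Sellers receive Ps = 832/11 + 11 = 953/11; Q' = 716 − 4·(832/11) = 4548/11.
ΔCS = ½(4240/11 + 4548/11)(909/11 − 832/11) = 30758/11; ΔPS = ½(4240/11 + 4548/11)(953/11 − 909/11) = 17576/11.
Government spending = 11 × 4548/11 = 4548.
Net change = 30758/11 + 17576/11 − 4548 = -154. The loss equals the DWL triangle ½·11·28.

Net change in total surplus = -154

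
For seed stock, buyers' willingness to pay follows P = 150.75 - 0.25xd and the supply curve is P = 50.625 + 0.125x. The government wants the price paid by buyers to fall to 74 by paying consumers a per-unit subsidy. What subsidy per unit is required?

Required subsidy s = 15 per unit

At a buyer price of 74, quantity demanded is 603 − 4·74 = 307.
Sellers supply 307 only when they receive Ps = 50.625 + 0.125·307 = 89.
s = Ps − Pb = 89 − 74 = 15.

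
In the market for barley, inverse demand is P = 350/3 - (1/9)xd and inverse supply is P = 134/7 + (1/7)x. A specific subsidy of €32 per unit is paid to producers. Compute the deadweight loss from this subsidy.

Pre-subsidy: 350/3 - (1/9)x = 134/7 + (1/7)x gives x* = 384 and P* = 74.
With the subsidy, sellers receive Ps = Pb + 32 for each unit, where Pb is the price buyers pay.
On the curves, Pb = 350/3 - (1/9)x and Ps = 134/7 + (1/7)x; the wedge Ps − Pb = 32 gives 134/7 + (1/7)x − (350/3 - (1/9)x) = 32, so x' = 510.
Then Pb = 350/3 − (1/9)·510 = 60 and Ps = 134/7 + (1/7)·510 = 92.
The subsidy expands output by 510 − 384 = 126 past the efficient level; on those units the gap between marginal cost and willingness to pay runs from 0 up to 32.
DWL = ½ × 32 × 126 = 2016.

Deadweight loss = €2016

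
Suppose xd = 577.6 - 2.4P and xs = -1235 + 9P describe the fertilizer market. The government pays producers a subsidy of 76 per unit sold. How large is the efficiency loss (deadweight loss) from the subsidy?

Pre-subsidy: 577.6 - 2.4P = -1235 + 9P gives P* = 159, x* = 196.
With the subsidy, sellers receive Ps = Pb + 76 for each unit, where Pb is the price buyers pay.
Supply in terms of Pb becomes xs = -1235 + 9(Pb + 76) = -551 + 9Pb. Setting this equal to demand: 577.6 - 2.4Pb = -551 + 9Pb, so Pb = 99.
Sellers receive Ps = 99 + 76 = 175; x' = 577.6 − 2.4·99 = 340.
The subsidy expands output by 340 − 196 = 144 past the efficient level; on those units the gap between marginal cost and willingness to pay runs from 0 up to 76.
DWL = ½ × 76 × 144 = 5472.

Deadweight loss = 5472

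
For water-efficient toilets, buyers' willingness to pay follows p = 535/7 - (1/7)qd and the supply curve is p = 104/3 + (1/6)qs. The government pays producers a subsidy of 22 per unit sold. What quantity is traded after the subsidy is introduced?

Pre-subsidy: 535/7 - (1/7)q = 104/3 + (1/6)q gives q* = 1754/13 and p* = 743/13.
With the subsidy, sellers receive ps = pb + 22 for each unit, where pb is the price buyers pay.
On the curves, pb = 535/7 - (1/7)q and ps = 104/3 + (1/6)q; the wedge ps − pb = 22 gives 104/3 + (1/6)q − (535/7 - (1/7)q) = 22, so q' = 206.
Then pb = 535/7 − (1/7)·206 = 47 and ps = 104/3 + (1/6)·206 = 69.

q' = 206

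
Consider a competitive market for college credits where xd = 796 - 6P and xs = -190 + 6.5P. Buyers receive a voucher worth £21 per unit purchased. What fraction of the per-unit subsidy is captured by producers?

Pre-subsidy: 796 - 6P = -190 + 6.5P gives P* = 78.88, x* = 322.72.
With the rebate, buyers effectively pay Pb = Ps − 21, where Ps is the price sellers receive.
Demand in terms of Ps becomes xd = 796 − 6(Ps − 21) = 922 - 6Ps. Setting this equal to supply: 922 - 6Ps = -190 + 6.5Ps, so Ps = 88.96.
Buyers pay Pb = 88.96 − 21 = 67.96; x' = -190 + 6.5·88.96 = 388.24.
Buyers' price falls by P* − Pb = 78.88 − 67.96 = 10.92; sellers' price rises by Ps − P* = 88.96 − 78.88 = 10.08.
So producers capture 10.08/21 = 0.48 of each unit of subsidy.

Producer share = 0.48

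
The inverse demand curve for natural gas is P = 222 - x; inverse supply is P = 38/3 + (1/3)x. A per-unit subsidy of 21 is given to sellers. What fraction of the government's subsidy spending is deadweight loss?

DWL / government spending = 63/1382

Pre-subsidy: 222 - x = 38/3 + (1/3)x gives x* = 157 and P* = 65.
With the subsidy, sellers receive Ps = Pb + 21 for each unit, where Pb is the price buyers pay.
On the curves, Pb = 222 - x and Ps = 38/3 + (1/3)x; the wedge Ps − Pb = 21 gives 38/3 + (1/3)x − (222 - x) = 21, so x' = 172.75.
Then Pb = 222 − 1·172.75 = 49.25 and Ps = 38/3 + (1/3)·172.75 = 70.25.
ΔCS = ½(157 + 172.75)(65 − 49.25) = 2596.78125; ΔPS = ½(157 + 172.75)(70.25 − 65) = 865.59375.
Government spending = 21 × 172.75 = 3627.75.
DWL = ½ × 21 × (172.75 − 157) = 165.375; fraction = 165.375 / 3627.75 = 63/1382.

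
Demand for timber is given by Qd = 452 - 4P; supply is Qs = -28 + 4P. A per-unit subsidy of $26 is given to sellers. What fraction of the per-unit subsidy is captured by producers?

Producer share = 0.5

Pre-subsidy: 452 - 4P = -28 + 4P gives P* = 60, Q* = 212.
With the subsidy, sellers receive Ps = Pb + 26 for each unit, where Pb is the price buyers pay.
Supply in terms of Pb becomes Qs = -28 + 4(Pb + 26) = 76 + 4Pb. Setting this equal to demand: 452 - 4Pb = 76 + 4Pb, so Pb = 47.
Sellers receive Ps = 47 + 26 = 73; Q' = 452 − 4·47 = 264.
Buyers' price falls by P* − Pb = 60 − 47 = 13; sellers' price rises by Ps − P* = 73 − 60 = 13.
So producers capture 13/26 = 0.5 of each unit of subsidy.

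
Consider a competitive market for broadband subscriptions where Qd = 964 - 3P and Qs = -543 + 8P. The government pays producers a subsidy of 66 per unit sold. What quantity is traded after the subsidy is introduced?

Q' = 697

Pre-subsidy: 964 - 3P = -543 + 8P gives P* = 137, Q* = 553.
With the subsidy, sellers receive Ps = Pb + 66 for each unit, where Pb is the price buyers pay.
Supply in terms of Pb becomes Qs = -543 + 8(Pb + 66) = -15 + 8Pb. Setting this equal to demand: 964 - 3Pb = -15 + 8Pb, so Pb = 89.
Sellers receive Ps = 89 + 66 = 155; Q' = 964 − 3·89 = 697.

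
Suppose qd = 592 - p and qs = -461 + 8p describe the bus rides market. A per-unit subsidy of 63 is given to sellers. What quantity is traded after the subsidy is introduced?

Pre-subsidy: 592 - p = -461 + 8p gives p* = 117, q* = 475.
With the subsidy, sellers receive ps = pb + 63 for each unit, where pb is the price buyers pay.
Supply in terms of pb becomes qs = -461 + 8(pb + 63) = 43 + 8pb. Setting this equal to demand: 592 - pb = 43 + 8pb, so pb = 61.
Sellers receive ps = 61 + 63 = 124; q' = 592 − 1·61 = 531.

q' = 531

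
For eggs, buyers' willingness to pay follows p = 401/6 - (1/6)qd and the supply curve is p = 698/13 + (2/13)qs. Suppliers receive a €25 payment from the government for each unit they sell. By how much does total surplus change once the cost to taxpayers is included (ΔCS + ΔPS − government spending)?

Pre-subsidy: 401/6 - (1/6)q = 698/13 + (2/13)q gives q* = 41 and p* = 60.
With the subsidy, sellers receive ps = pb + 25 for each unit, where pb is the price buyers pay.
On the curves, pb = 401/6 - (1/6)q and ps = 698/13 + (2/13)q; the wedge ps − pb = 25 gives 698/13 + (2/13)q − (401/6 - (1/6)q) = 25, so q' = 119.
Then pb = 401/6 − (1/6)·119 = 47 and ps = 698/13 + (2/13)·119 = 72.
ΔCS = ½(41 + 119)(60 − 47) = 1040; ΔPS = ½(41 + 119)(72 − 60) = 960.
Government spending = 25 × 119 = 2975.
Net change = 1040 + 960 − 2975 = -975. The loss equals the DWL triangle ½·25·78.

Net change in total surplus = -€975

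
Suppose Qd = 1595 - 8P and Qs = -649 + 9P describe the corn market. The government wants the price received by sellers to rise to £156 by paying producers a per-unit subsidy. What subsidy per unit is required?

At a seller price of 156, quantity supplied is -649 + 9·156 = 755.
Buyers absorb 755 only when they pay Pb with 1595 − 8·Pb = 755, i.e. Pb = 105.
s = Ps − Pb = 156 − 105 = 51.

Required subsidy s = £51 per unit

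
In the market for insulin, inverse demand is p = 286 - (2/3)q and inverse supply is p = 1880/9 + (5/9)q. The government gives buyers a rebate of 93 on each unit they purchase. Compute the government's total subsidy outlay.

Government cost = 142383/11

Pre-subsidy: 286 - (2/3)q = 1880/9 + (5/9)q gives q* = 694/11 and p* = 8050/33.
With the rebate, buyers effectively pay pb = ps − 93, where ps is the price sellers receive.
On the curves, pb = 286 - (2/3)q and ps = 1880/9 + (5/9)q; the wedge ps − pb = 93 gives 1880/9 + (5/9)q − (286 - (2/3)q) = 93, so q' = 1531/11.
Then pb = 286 − (2/3)·(1531/11) = 6376/33 and ps = 1880/9 + (5/9)·(1531/11) = 9445/33.
Government outlay = subsidy × quantity = 93 × 1531/11 = 142383/11.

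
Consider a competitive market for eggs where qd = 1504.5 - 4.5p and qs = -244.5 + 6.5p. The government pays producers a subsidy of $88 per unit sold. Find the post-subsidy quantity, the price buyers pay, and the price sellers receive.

q' = 1023; buyers pay $107; sellers receive $195

Pre-subsidy: 1504.5 - 4.5p = -244.5 + 6.5p gives p* = 159, q* = 789.
With the subsidy, sellers receive ps = pb + 88 for each unit, where pb is the price buyers pay.
Supply in terms of pb becomes qs = -244.5 + 6.5(pb + 88) = 327.5 + 6.5pb. Setting this equal to demand: 1504.5 - 4.5pb = 327.5 + 6.5pb, so pb = 107.
Sellers receive ps = 107 + 88 = 195; q' = 1504.5 − 4.5·107 = 1023.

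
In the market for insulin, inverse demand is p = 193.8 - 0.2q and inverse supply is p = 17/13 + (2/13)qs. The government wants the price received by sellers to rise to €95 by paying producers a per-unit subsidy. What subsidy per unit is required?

Required subsidy s = €23 per unit

At a seller price of 95, quantity supplied is -8.5 + 6.5·95 = 609.
Buyers absorb 609 only when they pay pb = 193.8 − 0.2·609 = 72.
s = ps − pb = 95 − 72 = 23.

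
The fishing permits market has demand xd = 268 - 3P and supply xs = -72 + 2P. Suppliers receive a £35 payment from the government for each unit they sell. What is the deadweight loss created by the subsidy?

Pre-subsidy: 268 - 3P = -72 + 2P gives P* = 68, x* = 64.
With the subsidy, sellers receive Ps = Pb + 35 for each unit, where Pb is the price buyers pay.
Supply in terms of Pb becomes xs = -72 + 2(Pb + 35) = -2 + 2Pb. Setting this equal to demand: 268 - 3Pb = -2 + 2Pb, so Pb = 54.
Sellers receive Ps = 54 + 35 = 89; x' = 268 − 3·54 = 106.
The subsidy expands output by 106 − 64 = 42 past the efficient level; on those units the gap between marginal cost and willingness to pay runs from 0 up to 35.
DWL = ½ × 35 × 42 = 735.

Deadweight loss = £735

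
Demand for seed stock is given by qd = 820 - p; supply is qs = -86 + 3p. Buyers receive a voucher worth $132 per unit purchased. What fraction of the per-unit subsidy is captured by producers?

Pre-subsidy: 820 - p = -86 + 3p gives p* = 226.5, q* = 593.5.
With the rebate, buyers effectively pay pb = ps − 132, where ps is the price sellers receive.
Demand in terms of ps becomes qd = 820 − 1(ps − 132) = 952 - ps. Setting this equal to supply: 952 - ps = -86 + 3ps, so ps = 259.5.
Buyers pay pb = 259.5 − 132 = 127.5; q' = -86 + 3·259.5 = 692.5.
Buyers' price falls by p* − pb = 226.5 − 127.5 = 99; sellers' price rises by ps − p* = 259.5 − 226.5 = 33.
So producers capture 33/132 = 0.25 of each unit of subsidy.

Producer share = 0.25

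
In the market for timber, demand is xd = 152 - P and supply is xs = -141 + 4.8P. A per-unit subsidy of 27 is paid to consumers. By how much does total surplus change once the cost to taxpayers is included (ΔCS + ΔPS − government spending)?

Pre-subsidy: 152 - P = -141 + 4.8P gives P* = 1465/29, x* = 2943/29.
With the rebate, buyers effectively pay Pb = Ps − 27, where Ps is the price sellers receive.
Demand in terms of Ps becomes xd = 152 − 1(Ps − 27) = 179 - Ps. Setting this equal to supply: 179 - Ps = -141 + 4.8Ps, so Ps = 1600/29.
Buyers pay Pb = 1600/29 − 27 = 817/29; x' = -141 + 4.8·(1600/29) = 3591/29.
ΔCS = ½(2943/29 + 3591/29)(1465/29 − 817/29) = 2117016/841; ΔPS = ½(2943/29 + 3591/29)(1600/29 − 1465/29) = 441045/841.
Government spending = 27 × 3591/29 = 96957/29.
Net change = 2117016/841 + 441045/841 − 96957/29 = -8748/29. The loss equals the DWL triangle ½·27·648/29.

Net change in total surplus = -8748/29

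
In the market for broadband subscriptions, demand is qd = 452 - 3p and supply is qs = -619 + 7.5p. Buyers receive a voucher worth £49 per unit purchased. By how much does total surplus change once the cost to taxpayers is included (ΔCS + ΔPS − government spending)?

Pre-subsidy: 452 - 3p = -619 + 7.5p gives p* = 102, q* = 146.
With the rebate, buyers effectively pay pb = ps − 49, where ps is the price sellers receive.
Demand in terms of ps becomes qd = 452 − 3(ps − 49) = 599 - 3ps. Setting this equal to supply: 599 - 3ps = -619 + 7.5ps, so ps = 116.
Buyers pay pb = 116 − 49 = 67; q' = -619 + 7.5·116 = 251.
ΔCS = ½(146 + 251)(102 − 67) = 6947.5; ΔPS = ½(146 + 251)(116 − 102) = 2779.
Government spending = 49 × 251 = 12299.
Net change = 6947.5 + 2779 − 12299 = -2572.5. The loss equals the DWL triangle ½·49·105.

Net change in total surplus = -£2572.5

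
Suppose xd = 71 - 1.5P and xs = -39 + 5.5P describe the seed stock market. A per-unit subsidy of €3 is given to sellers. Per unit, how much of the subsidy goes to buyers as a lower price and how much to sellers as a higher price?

Buyers gain 33/14 per unit; sellers gain 9/14 per unit

Pre-subsidy: 71 - 1.5P = -39 + 5.5P gives P* = 110/7, x* = 332/7.
With the subsidy, sellers receive Ps = Pb + 3 for each unit, where Pb is the price buyers pay.
Supply in terms of Pb becomes xs = -39 + 5.5(Pb + 3) = -22.5 + 5.5Pb. Setting this equal to demand: 71 - 1.5Pb = -22.5 + 5.5Pb, so Pb = 187/14.
Sellers receive Ps = 187/14 + 3 = 229/14; x' = 71 − 1.5·(187/14) = 1427/28.
Buyers' price falls by P* − Pb = 110/7 − 187/14 = 33/14; sellers' price rises by Ps − P* = 229/14 − 110/7 = 9/14.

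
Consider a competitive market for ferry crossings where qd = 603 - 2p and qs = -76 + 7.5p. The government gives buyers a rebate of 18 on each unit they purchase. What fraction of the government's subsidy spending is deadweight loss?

Pre-subsidy: 603 - 2p = -76 + 7.5p gives p* = 1358/19, q* = 8741/19.
With the rebate, buyers effectively pay pb = ps − 18, where ps is the price sellers receive.
Demand in terms of ps becomes qd = 603 − 2(ps − 18) = 639 - 2ps. Setting this equal to supply: 639 - 2ps = -76 + 7.5ps, so ps = 1430/19.
Buyers pay pb = 1430/19 − 18 = 1088/19; q' = -76 + 7.5·(1430/19) = 9281/19.
ΔCS = ½(8741/19 + 9281/19)(1358/19 − 1088/19) = 2432970/361; ΔPS = ½(8741/19 + 9281/19)(1430/19 − 1358/19) = 648792/361.
Government spending = 18 × 9281/19 = 167058/19.
DWL = ½ × 18 × (9281/19 − 8741/19) = 4860/19; fraction = (4860/19) / (167058/19) = 270/9281.

DWL / government spending = 270/9281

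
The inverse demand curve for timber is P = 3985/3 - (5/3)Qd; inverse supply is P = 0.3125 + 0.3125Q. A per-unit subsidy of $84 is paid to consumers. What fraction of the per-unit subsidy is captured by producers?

Producer share = 3/19

Pre-subsidy: 3985/3 - (5/3)Q = 0.3125 + 0.3125Q gives Q* = 671 and P* = 210.
With the rebate, buyers effectively pay Pb = Ps − 84, where Ps is the price sellers receive.
On the curves, Pb = 3985/3 - (5/3)Q and Ps = 0.3125 + 0.3125Q; the wedge Ps − Pb = 84 gives 0.3125 + 0.3125Q − (3985/3 - (5/3)Q) = 84, so Q' = 67777/95.
Then Pb = 3985/3 − (5/3)·(67777/95) = 2646/19 and Ps = 0.3125 + 0.3125·(67777/95) = 4242/19.
Buyers' price falls by P* − Pb = 210 − 2646/19 = 1344/19; sellers' price rises by Ps − P* = 4242/19 − 210 = 252/19.
So producers capture (252/19)/84 = 3/19 of each unit of subsidy.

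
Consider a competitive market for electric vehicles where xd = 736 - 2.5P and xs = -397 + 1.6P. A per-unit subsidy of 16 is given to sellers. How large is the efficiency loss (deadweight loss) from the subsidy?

Deadweight loss = 5120/41

Pre-subsidy: 736 - 2.5P = -397 + 1.6P gives P* = 11330/41, x* = 1851/41.
With the subsidy, sellers receive Ps = Pb + 16 for each unit, where Pb is the price buyers pay.
Supply in terms of Pb becomes xs = -397 + 1.6(Pb + 16) = -371.4 + 1.6Pb. Setting this equal to demand: 736 - 2.5Pb = -371.4 + 1.6Pb, so Pb = 11074/41.
Sellers receive Ps = 11074/41 + 16 = 11730/41; x' = 736 − 2.5·(11074/41) = 2491/41.
The subsidy expands output by 2491/41 − 1851/41 = 640/41 past the efficient level; on those units the gap between marginal cost and willingness to pay runs from 0 up to 16.
DWL = ½ × 16 × 640/41 = 5120/41.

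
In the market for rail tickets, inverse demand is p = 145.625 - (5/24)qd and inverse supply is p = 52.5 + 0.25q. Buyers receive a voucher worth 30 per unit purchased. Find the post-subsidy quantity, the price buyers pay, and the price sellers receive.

Pre-subsidy: 145.625 - (5/24)q = 52.5 + 0.25q gives q* = 2235/11 and p* = 4545/44.
With the rebate, buyers effectively pay pb = ps − 30, where ps is the price sellers receive.
On the curves, pb = 145.625 - (5/24)q and ps = 52.5 + 0.25q; the wedge ps − pb = 30 gives 52.5 + 0.25q − (145.625 - (5/24)q) = 30, so q' = 2955/11.
Then pb = 145.625 − (5/24)·(2955/11) = 3945/44 and ps = 52.5 + 0.25·(2955/11) = 5265/44.

q' = 2955/11; buyers pay 3945/44; sellers receive 5265/44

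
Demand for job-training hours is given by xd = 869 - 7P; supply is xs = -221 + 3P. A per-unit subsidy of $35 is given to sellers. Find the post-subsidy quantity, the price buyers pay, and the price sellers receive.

Pre-subsidy: 869 - 7P = -221 + 3P gives P* = 109, x* = 106.
With the subsidy, sellers receive Ps = Pb + 35 for each unit, where Pb is the price buyers pay.
Supply in terms of Pb becomes xs = -221 + 3(Pb + 35) = -116 + 3Pb. Setting this equal to demand: 869 - 7Pb = -116 + 3Pb, so Pb = 98.5.
Sellers receive Ps = 98.5 + 35 = 133.5; x' = 869 − 7·98.5 = 179.5.

x' = 179.5; buyers pay $98.5; sellers receive $133.5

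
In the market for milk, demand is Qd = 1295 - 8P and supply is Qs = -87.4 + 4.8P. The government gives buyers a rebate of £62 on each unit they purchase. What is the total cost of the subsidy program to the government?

Government cost = £38254

Pre-subsidy: 1295 - 8P = -87.4 + 4.8P gives P* = 108, Q* = 431.
With the rebate, buyers effectively pay Pb = Ps − 62, where Ps is the price sellers receive.
Demand in terms of Ps becomes Qd = 1295 − 8(Ps − 62) = 1791 - 8Ps. Setting this equal to supply: 1791 - 8Ps = -87.4 + 4.8Ps, so Ps = 146.75.
Buyers pay Pb = 146.75 − 62 = 84.75; Q' = -87.4 + 4.8·146.75 = 617.
Government outlay = subsidy × quantity = 62 × 617 = 38254.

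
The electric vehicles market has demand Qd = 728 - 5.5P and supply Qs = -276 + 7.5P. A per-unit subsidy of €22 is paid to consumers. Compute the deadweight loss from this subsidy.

Deadweight loss = 19965/26

Pre-subsidy: 728 - 5.5P = -276 + 7.5P gives P* = 1004/13, Q* = 3942/13.
With the rebate, buyers effectively pay Pb = Ps − 22, where Ps is the price sellers receive.
Demand in terms of Ps becomes Qd = 728 − 5.5(Ps − 22) = 849 - 5.5Ps. Setting this equal to supply: 849 - 5.5Ps = -276 + 7.5Ps, so Ps = 1125/13.
Buyers pay Pb = 1125/13 − 22 = 839/13; Q' = -276 + 7.5·(1125/13) = 9699/26.
The subsidy expands output by 9699/26 − 3942/13 = 1815/26 past the efficient level; on those units the gap between marginal cost and willingness to pay runs from 0 up to 22.
DWL = ½ × 22 × 1815/26 = 19965/26.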